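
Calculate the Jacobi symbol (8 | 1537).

Pull out 2^3: since 1537 ≡ 1 (mod 8), (2/1537) = +1, so (2/1537)^3 = +1.
Reached (1/1537) = 1. Collecting the sign flips along the way, the symbol is +1.

1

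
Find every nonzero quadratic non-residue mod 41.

3, 6, 7, 11, 12, 13, 14, 15, 17, 19, 22, 24, 26, 27, 28, 29, 30, 34, 35, 38

Square k = 1,…,20 (k and 41−k give the same square):
1²=1, 2²=4, 3²=9, 4²=16, 5²=25, 6²=36, 7²≡8, 8²≡23, 9²≡40, 10²≡18, 11²≡39, 12²≡21, 13²≡5, 14²≡32, 15²≡20, 16²≡10, 17²≡2, 18²≡37, 19²≡33, 20²≡31 (mod 41).
The residues are {1, 2, 4, 5, 8, 9, 10, 16, 18, 20, 21, 23, 25, 31, 32, 33, 36, 37, 39, 40}; the non-residues are the remaining 20 nonzero classes.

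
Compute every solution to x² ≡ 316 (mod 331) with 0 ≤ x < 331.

115, 216

Since 331 ≡ 3 (mod 4), a square root of 316 is 316^((331+1)/4) = 316^83 mod 331.
Repeated squaring: 316^2≡225, 316^4≡313, 316^8≡324, 316^16≡49, 316^32≡84, 316^64≡105 (mod 331).
316^83 = 316^(64+16+2+1) ≡ 216 (mod 331).
Check: 216² = 46656 ≡ 316 (mod 331). The two roots are 115 and 216.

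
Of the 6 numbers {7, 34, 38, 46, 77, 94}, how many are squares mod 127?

(7/127) = -1 → non-residue.
(34/127) = +1 → QR.
(38/127) = +1 → QR.
(46/127) = -1 → non-residue.
(77/127) = -1 → non-residue.
(94/127) = +1 → QR.
Total quadratic residues among the 6: 3.

3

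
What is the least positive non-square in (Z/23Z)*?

(2/23) = +1, so 2 is a residue.
(3/23) = +1, so 3 is a residue.
(4/23) = +1, so 4 is a residue.
(5/23) = −1, so 5 is the smallest positive non-residue mod 23.

5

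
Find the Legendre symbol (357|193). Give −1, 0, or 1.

First reduce: 357 ≡ 164 (mod 193).
Pull out 2^2: since 193 ≡ 1 (mod 8), (2/193) = +1, so (2/193)^2 = +1.
Reciprocity: 41 ≡ 1 and 193 ≡ 1 (mod 4), so (41/193) = +(193/41).
Reduce top mod 41: now compute (29/41).
Reciprocity: 29 ≡ 1 and 41 ≡ 1 (mod 4), so (29/41) = +(41/29).
Reduce top mod 29: now compute (12/29).
Pull out 2^2: since 29 ≡ 5 (mod 8), (2/29) = -1, so (2/29)^2 = +1.
Reciprocity: 3 ≡ 3 and 29 ≡ 1 (mod 4), so (3/29) = +(29/3).
Reduce top mod 3: now compute (2/3).
Pull out 2: since 3 ≡ 3 (mod 8), (2/3) = -1.
Reached (1/3) = 1. Collecting the sign flips along the way, the symbol is -1.

-1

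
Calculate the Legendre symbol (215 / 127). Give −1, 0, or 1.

1

Euler's criterion: (215/127) ≡ 88^63 (mod 127).
88^2 ≡ 124 (mod 127)
88^4 ≡ 9 (mod 127)
88^8 ≡ 81 (mod 127)
88^16 ≡ 84 (mod 127)
88^32 ≡ 71 (mod 127)
88^63 = 88^(32+16+8+4+2+1) ≡ 1 (mod 127).
Result is 1, so (215/127) = 1.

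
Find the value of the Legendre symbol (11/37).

1

Reciprocity: 11 ≡ 3 and 37 ≡ 1 (mod 4), so (11/37) = +(37/11).
Reduce top mod 11: now compute (4/11).
Pull out 2^2: since 11 ≡ 3 (mod 8), (2/11) = -1, so (2/11)^2 = +1.
Reached (1/11) = 1. Collecting the sign flips along the way, the symbol is +1.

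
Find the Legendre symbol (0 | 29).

Top reduces to 0: gcd > 1, so the symbol is 0.

0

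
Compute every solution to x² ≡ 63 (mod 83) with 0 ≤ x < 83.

35, 48

Since 83 ≡ 3 (mod 4), a square root of 63 is 63^((83+1)/4) = 63^21 mod 83.
Repeated squaring: 63^2≡68, 63^4≡59, 63^8≡78, 63^16≡25 (mod 83).
63^21 = 63^(16+4+1) ≡ 48 (mod 83).
Check: 48² = 2304 ≡ 63 (mod 83). The two roots are 35 and 48.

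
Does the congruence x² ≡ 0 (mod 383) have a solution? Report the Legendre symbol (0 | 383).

0

Top reduces to 0: gcd > 1, so the symbol is 0.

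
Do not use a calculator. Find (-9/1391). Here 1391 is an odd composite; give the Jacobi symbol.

First reduce: -9 ≡ 1382 (mod 1391).
Pull out 2: since 1391 ≡ 7 (mod 8), (2/1391) = +1.
Reciprocity: 691 ≡ 3 and 1391 ≡ 3 (mod 4), so (691/1391) = −(1391/691).
Reduce top mod 691: now compute (9/691).
Reciprocity: 9 ≡ 1 and 691 ≡ 3 (mod 4), so (9/691) = +(691/9).
Reduce top mod 9: now compute (7/9).
Reciprocity: 7 ≡ 3 and 9 ≡ 1 (mod 4), so (7/9) = +(9/7).
Reduce top mod 7: now compute (2/7).
Pull out 2: since 7 ≡ 7 (mod 8), (2/7) = +1.
Reached (1/7) = 1. Collecting the sign flips along the way, the symbol is -1.

-1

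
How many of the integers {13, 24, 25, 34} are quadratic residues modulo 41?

1

(13/41) = -1 → non-residue.
(24/41) = -1 → non-residue.
(25/41) = +1 → QR.
(34/41) = -1 → non-residue.
Total quadratic residues among the 4: 1.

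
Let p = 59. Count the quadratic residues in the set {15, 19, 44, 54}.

(15/59) = +1 → QR.
(19/59) = +1 → QR.
(44/59) = -1 → non-residue.
(54/59) = -1 → non-residue.
Total quadratic residues among the 4: 2.

2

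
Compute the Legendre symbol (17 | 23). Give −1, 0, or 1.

-1

Reciprocity: 17 ≡ 1 and 23 ≡ 3 (mod 4), so (17/23) = +(23/17).
Reduce top mod 17: now compute (6/17).
Pull out 2: since 17 ≡ 1 (mod 8), (2/17) = +1.
Reciprocity: 3 ≡ 3 and 17 ≡ 1 (mod 4), so (3/17) = +(17/3).
Reduce top mod 3: now compute (2/3).
Pull out 2: since 3 ≡ 3 (mod 8), (2/3) = -1.
Reached (1/3) = 1. Collecting the sign flips along the way, the symbol is -1.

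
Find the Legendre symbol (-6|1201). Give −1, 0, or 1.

1

First reduce: -6 ≡ 1195 (mod 1201).
Reciprocity: 1195 ≡ 3 and 1201 ≡ 1 (mod 4), so (1195/1201) = +(1201/1195).
Reduce top mod 1195: now compute (6/1195).
Pull out 2: since 1195 ≡ 3 (mod 8), (2/1195) = -1.
Reciprocity: 3 ≡ 3 and 1195 ≡ 3 (mod 4), so (3/1195) = −(1195/3).
Reduce top mod 3: now compute (1/3).
Reached (1/3) = 1. Collecting the sign flips along the way, the symbol is +1.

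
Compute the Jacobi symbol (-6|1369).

1

First reduce: -6 ≡ 1363 (mod 1369).
Reciprocity: 1363 ≡ 3 and 1369 ≡ 1 (mod 4), so (1363/1369) = +(1369/1363).
Reduce top mod 1363: now compute (6/1363).
Pull out 2: since 1363 ≡ 3 (mod 8), (2/1363) = -1.
Reciprocity: 3 ≡ 3 and 1363 ≡ 3 (mod 4), so (3/1363) = −(1363/3).
Reduce top mod 3: now compute (1/3).
Reached (1/3) = 1. Collecting the sign flips along the way, the symbol is +1.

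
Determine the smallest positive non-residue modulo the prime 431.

(2/431) = +1, so 2 is a residue.
(3/431) = +1, so 3 is a residue.
(4/431) = +1, so 4 is a residue.
(5/431) = +1, so 5 is a residue.
(6/431) = +1, so 6 is a residue.
(7/431) = −1, so 7 is the smallest positive non-residue mod 431.

7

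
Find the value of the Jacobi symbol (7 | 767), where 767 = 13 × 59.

Reciprocity: 7 ≡ 3 and 767 ≡ 3 (mod 4), so (7/767) = −(767/7).
Reduce top mod 7: now compute (4/7).
Pull out 2^2: since 7 ≡ 7 (mod 8), (2/7) = +1, so (2/7)^2 = +1.
Reached (1/7) = 1. Collecting the sign flips along the way, the symbol is -1.

-1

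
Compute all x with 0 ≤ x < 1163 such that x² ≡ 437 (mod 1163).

Since 1163 ≡ 3 (mod 4), a square root of 437 is 437^((1163+1)/4) = 437^291 mod 1163.
Repeated squaring: 437^2≡237, 437^4≡345, 437^8≡399, 437^16≡1033, 437^32≡618, 437^64≡460, 437^128≡1097, 437^256≡867 (mod 1163).
437^291 = 437^(256+32+2+1) ≡ 40 (mod 1163).
Check: 40² = 1600 ≡ 437 (mod 1163). The two roots are 40 and 1123.

40, 1123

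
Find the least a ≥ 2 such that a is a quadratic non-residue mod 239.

7

(2/239) = +1, so 2 is a residue.
(3/239) = +1, so 3 is a residue.
(4/239) = +1, so 4 is a residue.
(5/239) = +1, so 5 is a residue.
(6/239) = +1, so 6 is a residue.
(7/239) = −1, so 7 is the smallest positive non-residue mod 239.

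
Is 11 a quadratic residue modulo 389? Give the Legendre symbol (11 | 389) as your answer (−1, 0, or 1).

1

Reciprocity: 11 ≡ 3 and 389 ≡ 1 (mod 4), so (11/389) = +(389/11).
Reduce top mod 11: now compute (4/11).
Pull out 2^2: since 11 ≡ 3 (mod 8), (2/11) = -1, so (2/11)^2 = +1.
Reached (1/11) = 1. Collecting the sign flips along the way, the symbol is +1.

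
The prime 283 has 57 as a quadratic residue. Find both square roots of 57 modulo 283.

118, 165

Since 283 ≡ 3 (mod 4), a square root of 57 is 57^((283+1)/4) = 57^71 mod 283.
Repeated squaring: 57^2≡136, 57^4≡101, 57^8≡13, 57^16≡169, 57^32≡261, 57^64≡201 (mod 283).
57^71 = 57^(64+4+2+1) ≡ 165 (mod 283).
Check: 165² = 27225 ≡ 57 (mod 283). The two roots are 118 and 165.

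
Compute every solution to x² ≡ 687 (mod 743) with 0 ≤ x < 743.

54, 689

Since 743 ≡ 3 (mod 4), a square root of 687 is 687^((743+1)/4) = 687^186 mod 743.
Repeated squaring: 687^2≡164, 687^4≡148, 687^8≡357, 687^16≡396, 687^32≡43, 687^64≡363, 687^128≡258 (mod 743).
687^186 = 687^(128+32+16+8+2) ≡ 54 (mod 743).
Check: 54² = 2916 ≡ 687 (mod 743). The two roots are 54 and 689.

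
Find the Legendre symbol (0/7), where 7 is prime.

Top reduces to 0: gcd > 1, so the symbol is 0.

0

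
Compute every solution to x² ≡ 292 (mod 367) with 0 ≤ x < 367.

Since 367 ≡ 3 (mod 4), a square root of 292 is 292^((367+1)/4) = 292^92 mod 367.
Repeated squaring: 292^2≡120, 292^4≡87, 292^8≡229, 292^16≡327, 292^32≡132, 292^64≡175 (mod 367).
292^92 = 292^(64+16+8+4) ≡ 101 (mod 367).
Check: 101² = 10201 ≡ 292 (mod 367). The two roots are 101 and 266.

101, 266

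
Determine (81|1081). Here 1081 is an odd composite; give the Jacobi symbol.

1

Reciprocity: 81 ≡ 1 and 1081 ≡ 1 (mod 4), so (81/1081) = +(1081/81).
Reduce top mod 81: now compute (28/81).
Pull out 2^2: since 81 ≡ 1 (mod 8), (2/81) = +1, so (2/81)^2 = +1.
Reciprocity: 7 ≡ 3 and 81 ≡ 1 (mod 4), so (7/81) = +(81/7).
Reduce top mod 7: now compute (4/7).
Pull out 2^2: since 7 ≡ 7 (mod 8), (2/7) = +1, so (2/7)^2 = +1.
Reached (1/7) = 1. Collecting the sign flips along the way, the symbol is +1.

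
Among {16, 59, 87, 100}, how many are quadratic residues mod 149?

2

(16/149) = +1 → QR.
(59/149) = -1 → non-residue.
(87/149) = -1 → non-residue.
(100/149) = +1 → QR.
Total quadratic residues among the 4: 2.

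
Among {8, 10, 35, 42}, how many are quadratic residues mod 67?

(8/67) = -1 → non-residue.
(10/67) = +1 → QR.
(35/67) = +1 → QR.
(42/67) = -1 → non-residue.
Total quadratic residues among the 4: 2.

2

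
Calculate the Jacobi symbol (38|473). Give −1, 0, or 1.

Pull out 2: since 473 ≡ 1 (mod 8), (2/473) = +1.
Reciprocity: 19 ≡ 3 and 473 ≡ 1 (mod 4), so (19/473) = +(473/19).
Reduce top mod 19: now compute (17/19).
Reciprocity: 17 ≡ 1 and 19 ≡ 3 (mod 4), so (17/19) = +(19/17).
Reduce top mod 17: now compute (2/17).
Pull out 2: since 17 ≡ 1 (mod 8), (2/17) = +1.
Reached (1/17) = 1. Collecting the sign flips along the way, the symbol is +1.

1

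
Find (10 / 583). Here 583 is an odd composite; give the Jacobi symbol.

Pull out 2: since 583 ≡ 7 (mod 8), (2/583) = +1.
Reciprocity: 5 ≡ 1 and 583 ≡ 3 (mod 4), so (5/583) = +(583/5).
Reduce top mod 5: now compute (3/5).
Reciprocity: 3 ≡ 3 and 5 ≡ 1 (mod 4), so (3/5) = +(5/3).
Reduce top mod 3: now compute (2/3).
Pull out 2: since 3 ≡ 3 (mod 8), (2/3) = -1.
Reached (1/3) = 1. Collecting the sign flips along the way, the symbol is -1.

-1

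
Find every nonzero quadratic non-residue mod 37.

Square k = 1,…,18 (k and 37−k give the same square):
1²=1, 2²=4, 3²=9, 4²=16, 5²=25, 6²=36, 7²≡12, 8²≡27, 9²≡7, 10²≡26, 11²≡10, 12²≡33, 13²≡21, 14²≡11, 15²≡3, 16²≡34, 17²≡30, 18²≡28 (mod 37).
The residues are {1, 3, 4, 7, 9, 10, 11, 12, 16, 21, 25, 26, 27, 28, 30, 33, 34, 36}; the non-residues are the remaining 18 nonzero classes.

2 5 6 8 13 14 15 17 18 19 20 22 23 24 29 31 32 35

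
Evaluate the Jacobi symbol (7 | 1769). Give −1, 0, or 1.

Reciprocity: 7 ≡ 3 and 1769 ≡ 1 (mod 4), so (7/1769) = +(1769/7).
Reduce top mod 7: now compute (5/7).
Reciprocity: 5 ≡ 1 and 7 ≡ 3 (mod 4), so (5/7) = +(7/5).
Reduce top mod 5: now compute (2/5).
Pull out 2: since 5 ≡ 5 (mod 8), (2/5) = -1.
Reached (1/5) = 1. Collecting the sign flips along the way, the symbol is -1.

-1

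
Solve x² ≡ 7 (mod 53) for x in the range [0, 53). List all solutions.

22, 31

53 ≡ 1 (mod 4), so we find a root by search.
Trying successive values, 22² = 484 ≡ 7 (mod 53). The other root is 53 − 22 = 31.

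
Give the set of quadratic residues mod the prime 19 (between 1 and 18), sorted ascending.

1,4,5,6,7,9,11,16,17

Square k = 1,…,9 (k and 19−k give the same square):
1²=1, 2²=4, 3²=9, 4²=16, 5²≡6, 6²≡17, 7²≡11, 8²≡7, 9²≡5 (mod 19).
So the quadratic residues mod 19 are {1, 4, 5, 6, 7, 9, 11, 16, 17}.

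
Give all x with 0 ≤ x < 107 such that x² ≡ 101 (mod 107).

23, 84

Since 107 ≡ 3 (mod 4), a square root of 101 is 101^((107+1)/4) = 101^27 mod 107.
Repeated squaring: 101^2≡36, 101^4≡12, 101^8≡37, 101^16≡85 (mod 107).
101^27 = 101^(16+8+2+1) ≡ 23 (mod 107).
Check: 23² = 529 ≡ 101 (mod 107). The two roots are 23 and 84.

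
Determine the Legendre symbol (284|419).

Pull out 2^2: since 419 ≡ 3 (mod 8), (2/419) = -1, so (2/419)^2 = +1.
Reciprocity: 71 ≡ 3 and 419 ≡ 3 (mod 4), so (71/419) = −(419/71).
Reduce top mod 71: now compute (64/71).
Pull out 2^6: since 71 ≡ 7 (mod 8), (2/71) = +1, so (2/71)^6 = +1.
Reached (1/71) = 1. Collecting the sign flips along the way, the symbol is -1.

-1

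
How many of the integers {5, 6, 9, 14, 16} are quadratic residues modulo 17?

(5/17) = -1 → non-residue.
(6/17) = -1 → non-residue.
(9/17) = +1 → QR.
(14/17) = -1 → non-residue.
(16/17) = +1 → QR.
Total quadratic residues among the 5: 2.

2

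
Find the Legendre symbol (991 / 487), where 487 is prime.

-1

First reduce: 991 ≡ 17 (mod 487).
Reciprocity: 17 ≡ 1 and 487 ≡ 3 (mod 4), so (17/487) = +(487/17).
Reduce top mod 17: now compute (11/17).
Reciprocity: 11 ≡ 3 and 17 ≡ 1 (mod 4), so (11/17) = +(17/11).
Reduce top mod 11: now compute (6/11).
Pull out 2: since 11 ≡ 3 (mod 8), (2/11) = -1.
Reciprocity: 3 ≡ 3 and 11 ≡ 3 (mod 4), so (3/11) = −(11/3).
Reduce top mod 3: now compute (2/3).
Pull out 2: since 3 ≡ 3 (mod 8), (2/3) = -1.
Reached (1/3) = 1. Collecting the sign flips along the way, the symbol is -1.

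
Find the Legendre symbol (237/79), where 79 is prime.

0

First reduce: 237 ≡ 0 (mod 79).
Top reduces to 0: gcd > 1, so the symbol is 0.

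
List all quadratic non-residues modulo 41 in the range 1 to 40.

3,6,7,11,12,13,14,15,17,19,22,24,26,27,28,29,30,34,35,38

Square k = 1,…,20 (k and 41−k give the same square):
1²=1, 2²=4, 3²=9, 4²=16, 5²=25, 6²=36, 7²≡8, 8²≡23, 9²≡40, 10²≡18, 11²≡39, 12²≡21, 13²≡5, 14²≡32, 15²≡20, 16²≡10, 17²≡2, 18²≡37, 19²≡33, 20²≡31 (mod 41).
The residues are {1, 2, 4, 5, 8, 9, 10, 16, 18, 20, 21, 23, 25, 31, 32, 33, 36, 37, 39, 40}; the non-residues are the remaining 20 nonzero classes.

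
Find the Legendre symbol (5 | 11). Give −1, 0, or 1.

1

Reciprocity: 5 ≡ 1 and 11 ≡ 3 (mod 4), so (5/11) = +(11/5).
Reduce top mod 5: now compute (1/5).
Reached (1/5) = 1. Collecting the sign flips along the way, the symbol is +1.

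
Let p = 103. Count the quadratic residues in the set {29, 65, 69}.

1

(29/103) = +1 → QR.
(65/103) = -1 → non-residue.
(69/103) = -1 → non-residue.
Total quadratic residues among the 3: 1.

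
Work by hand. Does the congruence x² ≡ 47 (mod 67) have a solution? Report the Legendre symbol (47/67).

1

Euler's criterion: (47/67) ≡ 47^33 (mod 67).
47^2 ≡ 65 (mod 67)
47^4 ≡ 4 (mod 67)
47^8 ≡ 16 (mod 67)
47^16 ≡ 55 (mod 67)
47^32 ≡ 10 (mod 67)
47^33 = 47^(32+1) ≡ 1 (mod 67).
Result is 1, so (47/67) = 1.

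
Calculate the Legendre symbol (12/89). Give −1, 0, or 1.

Euler's criterion: (12/89) ≡ 12^44 (mod 89).
12^2 ≡ 55 (mod 89)
12^4 ≡ 88 (mod 89)
12^8 ≡ 1 (mod 89)
12^16 ≡ 1 (mod 89)
12^32 ≡ 1 (mod 89)
12^44 = 12^(32+8+4) ≡ 88 (mod 89).
Result is 88 ≡ −1, so (12/89) = −1.

-1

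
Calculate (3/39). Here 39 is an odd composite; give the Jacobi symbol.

Reciprocity: 3 ≡ 3 and 39 ≡ 3 (mod 4), so (3/39) = −(39/3).
Reduce top mod 3: now compute (0/3).
Top reduces to 0: gcd > 1, so the symbol is 0.

0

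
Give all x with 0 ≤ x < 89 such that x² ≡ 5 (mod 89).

89 ≡ 1 (mod 4), so we find a root by search.
Trying successive values, 19² = 361 ≡ 5 (mod 89). The other root is 89 − 19 = 70.

19, 70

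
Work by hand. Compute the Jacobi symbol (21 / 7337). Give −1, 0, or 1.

-1

Reciprocity: 21 ≡ 1 and 7337 ≡ 1 (mod 4), so (21/7337) = +(7337/21).
Reduce top mod 21: now compute (8/21).
Pull out 2^3: since 21 ≡ 5 (mod 8), (2/21) = -1, so (2/21)^3 = -1.
Reached (1/21) = 1. Collecting the sign flips along the way, the symbol is -1.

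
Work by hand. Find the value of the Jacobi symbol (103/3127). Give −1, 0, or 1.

Reciprocity: 103 ≡ 3 and 3127 ≡ 3 (mod 4), so (103/3127) = −(3127/103).
Reduce top mod 103: now compute (37/103).
Reciprocity: 37 ≡ 1 and 103 ≡ 3 (mod 4), so (37/103) = +(103/37).
Reduce top mod 37: now compute (29/37).
Reciprocity: 29 ≡ 1 and 37 ≡ 1 (mod 4), so (29/37) = +(37/29).
Reduce top mod 29: now compute (8/29).
Pull out 2^3: since 29 ≡ 5 (mod 8), (2/29) = -1, so (2/29)^3 = -1.
Reached (1/29) = 1. Collecting the sign flips along the way, the symbol is +1.

1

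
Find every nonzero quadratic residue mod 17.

Square k = 1,…,8 (k and 17−k give the same square):
1²=1, 2²=4, 3²=9, 4²=16, 5²≡8, 6²≡2, 7²≡15, 8²≡13 (mod 17).
So the quadratic residues mod 17 are {1, 2, 4, 8, 9, 13, 15, 16}.

1 2 4 8 9 13 15 16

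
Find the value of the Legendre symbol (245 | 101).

1

First reduce: 245 ≡ 43 (mod 101).
Reciprocity: 43 ≡ 3 and 101 ≡ 1 (mod 4), so (43/101) = +(101/43).
Reduce top mod 43: now compute (15/43).
Reciprocity: 15 ≡ 3 and 43 ≡ 3 (mod 4), so (15/43) = −(43/15).
Reduce top mod 15: now compute (13/15).
Reciprocity: 13 ≡ 1 and 15 ≡ 3 (mod 4), so (13/15) = +(15/13).
Reduce top mod 13: now compute (2/13).
Pull out 2: since 13 ≡ 5 (mod 8), (2/13) = -1.
Reached (1/13) = 1. Collecting the sign flips along the way, the symbol is +1.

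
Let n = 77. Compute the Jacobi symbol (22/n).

0

Pull out 2: since 77 ≡ 5 (mod 8), (2/77) = -1.
Reciprocity: 11 ≡ 3 and 77 ≡ 1 (mod 4), so (11/77) = +(77/11).
Reduce top mod 11: now compute (0/11).
Top reduces to 0: gcd > 1, so the symbol is 0.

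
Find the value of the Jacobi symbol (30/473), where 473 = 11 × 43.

1

Pull out 2: since 473 ≡ 1 (mod 8), (2/473) = +1.
Reciprocity: 15 ≡ 3 and 473 ≡ 1 (mod 4), so (15/473) = +(473/15).
Reduce top mod 15: now compute (8/15).
Pull out 2^3: since 15 ≡ 7 (mod 8), (2/15) = +1, so (2/15)^3 = +1.
Reached (1/15) = 1. Collecting the sign flips along the way, the symbol is +1.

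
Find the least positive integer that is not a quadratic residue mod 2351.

13

(2/2351) = +1, so 2 is a residue.
(3/2351) = +1, so 3 is a residue.
(4/2351) = +1, so 4 is a residue.
(5/2351) = +1, so 5 is a residue.
(6/2351) = +1, so 6 is a residue.
(7/2351) = +1, so 7 is a residue.
(8/2351) = +1, so 8 is a residue.
(9/2351) = +1, so 9 is a residue.
(10/2351) = +1, so 10 is a residue.
(11/2351) = +1, so 11 is a residue.
(12/2351) = +1, so 12 is a residue.
(13/2351) = −1, so 13 is the smallest positive non-residue mod 2351.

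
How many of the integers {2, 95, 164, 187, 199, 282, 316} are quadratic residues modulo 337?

6

(2/337) = +1 → QR.
(95/337) = +1 → QR.
(164/337) = +1 → QR.
(187/337) = +1 → QR.
(199/337) = -1 → non-residue.
(282/337) = +1 → QR.
(316/337) = +1 → QR.
Total quadratic residues among the 7: 6.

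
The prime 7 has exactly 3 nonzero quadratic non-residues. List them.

3 5 6

Square k = 1,…,3 (k and 7−k give the same square):
1²=1, 2²=4, 3²≡2 (mod 7).
The residues are {1, 2, 4}; the non-residues are the remaining 3 nonzero classes.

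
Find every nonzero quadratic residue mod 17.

Square k = 1,…,8 (k and 17−k give the same square):
1²=1, 2²=4, 3²=9, 4²=16, 5²≡8, 6²≡2, 7²≡15, 8²≡13 (mod 17).
So the quadratic residues mod 17 are {1, 2, 4, 8, 9, 13, 15, 16}.

1, 2, 4, 8, 9, 13, 15, 16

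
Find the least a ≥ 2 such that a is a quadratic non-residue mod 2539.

2

(2/2539) = −1, so 2 is the smallest positive non-residue mod 2539.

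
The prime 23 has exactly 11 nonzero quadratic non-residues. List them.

5,7,10,11,14,15,17,19,20,21,22

Square k = 1,…,11 (k and 23−k give the same square):
1²=1, 2²=4, 3²=9, 4²=16, 5²≡2, 6²≡13, 7²≡3, 8²≡18, 9²≡12, 10²≡8, 11²≡6 (mod 23).
The residues are {1, 2, 3, 4, 6, 8, 9, 12, 13, 16, 18}; the non-residues are the remaining 11 nonzero classes.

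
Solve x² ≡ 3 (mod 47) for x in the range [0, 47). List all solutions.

Since 47 ≡ 3 (mod 4), a square root of 3 is 3^((47+1)/4) = 3^12 mod 47.
Repeated squaring: 3^2≡9, 3^4≡34, 3^8≡28 (mod 47).
3^12 = 3^(8+4) ≡ 12 (mod 47).
Check: 12² = 144 ≡ 3 (mod 47). The two roots are 12 and 35.

12, 35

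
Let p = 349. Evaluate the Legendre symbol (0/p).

Top reduces to 0: gcd > 1, so the symbol is 0.

0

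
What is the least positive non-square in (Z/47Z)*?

5

(2/47) = +1, so 2 is a residue.
(3/47) = +1, so 3 is a residue.
(4/47) = +1, so 4 is a residue.
(5/47) = −1, so 5 is the smallest positive non-residue mod 47.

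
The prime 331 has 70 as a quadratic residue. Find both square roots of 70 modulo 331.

Since 331 ≡ 3 (mod 4), a square root of 70 is 70^((331+1)/4) = 70^83 mod 331.
Repeated squaring: 70^2≡266, 70^4≡253, 70^8≡126, 70^16≡319, 70^32≡144, 70^64≡214 (mod 331).
70^83 = 70^(64+16+2+1) ≡ 100 (mod 331).
Check: 100² = 10000 ≡ 70 (mod 331). The two roots are 100 and 231.

100, 231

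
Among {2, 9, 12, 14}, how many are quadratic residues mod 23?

(2/23) = +1 → QR.
(9/23) = +1 → QR.
(12/23) = +1 → QR.
(14/23) = -1 → non-residue.
Total quadratic residues among the 4: 3.

3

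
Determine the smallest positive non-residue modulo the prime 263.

(2/263) = +1, so 2 is a residue.
(3/263) = +1, so 3 is a residue.
(4/263) = +1, so 4 is a residue.
(5/263) = −1, so 5 is the smallest positive non-residue mod 263.

5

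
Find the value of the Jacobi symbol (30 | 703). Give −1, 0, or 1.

1

Pull out 2: since 703 ≡ 7 (mod 8), (2/703) = +1.
Reciprocity: 15 ≡ 3 and 703 ≡ 3 (mod 4), so (15/703) = −(703/15).
Reduce top mod 15: now compute (13/15).
Reciprocity: 13 ≡ 1 and 15 ≡ 3 (mod 4), so (13/15) = +(15/13).
Reduce top mod 13: now compute (2/13).
Pull out 2: since 13 ≡ 5 (mod 8), (2/13) = -1.
Reached (1/13) = 1. Collecting the sign flips along the way, the symbol is +1.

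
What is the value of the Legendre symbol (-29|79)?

Euler's criterion: (-29/79) ≡ 50^39 (mod 79).
50^2 ≡ 51 (mod 79)
50^4 ≡ 73 (mod 79)
50^8 ≡ 36 (mod 79)
50^16 ≡ 32 (mod 79)
50^32 ≡ 76 (mod 79)
50^39 = 50^(32+4+2+1) ≡ 1 (mod 79).
Result is 1, so (-29/79) = 1.

1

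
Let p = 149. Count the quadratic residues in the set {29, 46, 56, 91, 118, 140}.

4

(29/149) = +1 → QR.
(46/149) = +1 → QR.
(56/149) = -1 → non-residue.
(91/149) = -1 → non-residue.
(118/149) = +1 → QR.
(140/149) = +1 → QR.
Total quadratic residues among the 6: 4.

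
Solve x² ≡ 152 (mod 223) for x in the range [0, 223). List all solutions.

Since 223 ≡ 3 (mod 4), a square root of 152 is 152^((223+1)/4) = 152^56 mod 223.
Repeated squaring: 152^2≡135, 152^4≡162, 152^8≡153, 152^16≡217, 152^32≡36 (mod 223).
152^56 = 152^(32+16+8) ≡ 179 (mod 223).
Check: 179² = 32041 ≡ 152 (mod 223). The two roots are 44 and 179.

44, 179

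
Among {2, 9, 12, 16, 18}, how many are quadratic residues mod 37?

(2/37) = -1 → non-residue.
(9/37) = +1 → QR.
(12/37) = +1 → QR.
(16/37) = +1 → QR.
(18/37) = -1 → non-residue.
Total quadratic residues among the 5: 3.

3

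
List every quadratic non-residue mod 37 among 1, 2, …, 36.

2, 5, 6, 8, 13, 14, 15, 17, 18, 19, 20, 22, 23, 24, 29, 31, 32, 35

Square k = 1,…,18 (k and 37−k give the same square):
1²=1, 2²=4, 3²=9, 4²=16, 5²=25, 6²=36, 7²≡12, 8²≡27, 9²≡7, 10²≡26, 11²≡10, 12²≡33, 13²≡21, 14²≡11, 15²≡3, 16²≡34, 17²≡30, 18²≡28 (mod 37).
The residues are {1, 3, 4, 7, 9, 10, 11, 12, 16, 21, 25, 26, 27, 28, 30, 33, 34, 36}; the non-residues are the remaining 18 nonzero classes.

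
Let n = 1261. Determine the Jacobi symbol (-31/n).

First reduce: -31 ≡ 1230 (mod 1261).
Pull out 2: since 1261 ≡ 5 (mod 8), (2/1261) = -1.
Reciprocity: 615 ≡ 3 and 1261 ≡ 1 (mod 4), so (615/1261) = +(1261/615).
Reduce top mod 615: now compute (31/615).
Reciprocity: 31 ≡ 3 and 615 ≡ 3 (mod 4), so (31/615) = −(615/31).
Reduce top mod 31: now compute (26/31).
Pull out 2: since 31 ≡ 7 (mod 8), (2/31) = +1.
Reciprocity: 13 ≡ 1 and 31 ≡ 3 (mod 4), so (13/31) = +(31/13).
Reduce top mod 13: now compute (5/13).
Reciprocity: 5 ≡ 1 and 13 ≡ 1 (mod 4), so (5/13) = +(13/5).
Reduce top mod 5: now compute (3/5).
Reciprocity: 3 ≡ 3 and 5 ≡ 1 (mod 4), so (3/5) = +(5/3).
Reduce top mod 3: now compute (2/3).
Pull out 2: since 3 ≡ 3 (mod 8), (2/3) = -1.
Reached (1/3) = 1. Collecting the sign flips along the way, the symbol is -1.

-1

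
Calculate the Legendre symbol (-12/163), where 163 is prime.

First reduce: -12 ≡ 151 (mod 163).
Reciprocity: 151 ≡ 3 and 163 ≡ 3 (mod 4), so (151/163) = −(163/151).
Reduce top mod 151: now compute (12/151).
Pull out 2^2: since 151 ≡ 7 (mod 8), (2/151) = +1, so (2/151)^2 = +1.
Reciprocity: 3 ≡ 3 and 151 ≡ 3 (mod 4), so (3/151) = −(151/3).
Reduce top mod 3: now compute (1/3).
Reached (1/3) = 1. Collecting the sign flips along the way, the symbol is +1.

1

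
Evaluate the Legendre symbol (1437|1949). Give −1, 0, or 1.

Reciprocity: 1437 ≡ 1 and 1949 ≡ 1 (mod 4), so (1437/1949) = +(1949/1437).
Reduce top mod 1437: now compute (512/1437).
Pull out 2^9: since 1437 ≡ 5 (mod 8), (2/1437) = -1, so (2/1437)^9 = -1.
Reached (1/1437) = 1. Collecting the sign flips along the way, the symbol is -1.

-1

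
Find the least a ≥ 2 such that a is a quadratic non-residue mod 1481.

(2/1481) = +1, so 2 is a residue.
(3/1481) = −1, so 3 is the smallest positive non-residue mod 1481.

3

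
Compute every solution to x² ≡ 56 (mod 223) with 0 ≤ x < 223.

111, 112

Since 223 ≡ 3 (mod 4), a square root of 56 is 56^((223+1)/4) = 56^56 mod 223.
Repeated squaring: 56^2≡14, 56^4≡196, 56^8≡60, 56^16≡32, 56^32≡132 (mod 223).
56^56 = 56^(32+16+8) ≡ 112 (mod 223).
Check: 112² = 12544 ≡ 56 (mod 223). The two roots are 111 and 112.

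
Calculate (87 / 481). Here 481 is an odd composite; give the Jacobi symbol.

Reciprocity: 87 ≡ 3 and 481 ≡ 1 (mod 4), so (87/481) = +(481/87).
Reduce top mod 87: now compute (46/87).
Pull out 2: since 87 ≡ 7 (mod 8), (2/87) = +1.
Reciprocity: 23 ≡ 3 and 87 ≡ 3 (mod 4), so (23/87) = −(87/23).
Reduce top mod 23: now compute (18/23).
Pull out 2: since 23 ≡ 7 (mod 8), (2/23) = +1.
Reciprocity: 9 ≡ 1 and 23 ≡ 3 (mod 4), so (9/23) = +(23/9).
Reduce top mod 9: now compute (5/9).
Reciprocity: 5 ≡ 1 and 9 ≡ 1 (mod 4), so (5/9) = +(9/5).
Reduce top mod 5: now compute (4/5).
Pull out 2^2: since 5 ≡ 5 (mod 8), (2/5) = -1, so (2/5)^2 = +1.
Reached (1/5) = 1. Collecting the sign flips along the way, the symbol is -1.

-1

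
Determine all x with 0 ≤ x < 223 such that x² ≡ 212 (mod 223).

99, 124

Since 223 ≡ 3 (mod 4), a square root of 212 is 212^((223+1)/4) = 212^56 mod 223.
Repeated squaring: 212^2≡121, 212^4≡146, 212^8≡131, 212^16≡213, 212^32≡100 (mod 223).
212^56 = 212^(32+16+8) ≡ 124 (mod 223).
Check: 124² = 15376 ≡ 212 (mod 223). The two roots are 99 and 124.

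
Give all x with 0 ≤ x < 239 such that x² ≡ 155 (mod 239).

91, 148

Since 239 ≡ 3 (mod 4), a square root of 155 is 155^((239+1)/4) = 155^60 mod 239.
Repeated squaring: 155^2≡125, 155^4≡90, 155^8≡213, 155^16≡198, 155^32≡8 (mod 239).
155^60 = 155^(32+16+8+4) ≡ 91 (mod 239).
Check: 91² = 8281 ≡ 155 (mod 239). The two roots are 91 and 148.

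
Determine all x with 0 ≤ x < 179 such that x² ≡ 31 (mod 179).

63, 116

Since 179 ≡ 3 (mod 4), a square root of 31 is 31^((179+1)/4) = 31^45 mod 179.
Repeated squaring: 31^2≡66, 31^4≡60, 31^8≡20, 31^16≡42, 31^32≡153 (mod 179).
31^45 = 31^(32+8+4+1) ≡ 116 (mod 179).
Check: 116² = 13456 ≡ 31 (mod 179). The two roots are 63 and 116.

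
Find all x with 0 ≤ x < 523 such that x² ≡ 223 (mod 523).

Since 523 ≡ 3 (mod 4), a square root of 223 is 223^((523+1)/4) = 223^131 mod 523.
Repeated squaring: 223^2≡44, 223^4≡367, 223^8≡278, 223^16≡403, 223^32≡279, 223^64≡437, 223^128≡74 (mod 523).
223^131 = 223^(128+2+1) ≡ 164 (mod 523).
Check: 164² = 26896 ≡ 223 (mod 523). The two roots are 164 and 359.

164, 359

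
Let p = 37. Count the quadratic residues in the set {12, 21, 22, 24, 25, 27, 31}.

4

(12/37) = +1 → QR.
(21/37) = +1 → QR.
(22/37) = -1 → non-residue.
(24/37) = -1 → non-residue.
(25/37) = +1 → QR.
(27/37) = +1 → QR.
(31/37) = -1 → non-residue.
Total quadratic residues among the 7: 4.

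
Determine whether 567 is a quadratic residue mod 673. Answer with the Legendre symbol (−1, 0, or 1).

Reciprocity: 567 ≡ 3 and 673 ≡ 1 (mod 4), so (567/673) = +(673/567).
Reduce top mod 567: now compute (106/567).
Pull out 2: since 567 ≡ 7 (mod 8), (2/567) = +1.
Reciprocity: 53 ≡ 1 and 567 ≡ 3 (mod 4), so (53/567) = +(567/53).
Reduce top mod 53: now compute (37/53).
Reciprocity: 37 ≡ 1 and 53 ≡ 1 (mod 4), so (37/53) = +(53/37).
Reduce top mod 37: now compute (16/37).
Pull out 2^4: since 37 ≡ 5 (mod 8), (2/37) = -1, so (2/37)^4 = +1.
Reached (1/37) = 1. Collecting the sign flips along the way, the symbol is +1.

1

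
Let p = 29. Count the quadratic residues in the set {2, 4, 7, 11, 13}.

(2/29) = -1 → non-residue.
(4/29) = +1 → QR.
(7/29) = +1 → QR.
(11/29) = -1 → non-residue.
(13/29) = +1 → QR.
Total quadratic residues among the 5: 3.

3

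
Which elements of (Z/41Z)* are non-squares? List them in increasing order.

3 6 7 11 12 13 14 15 17 19 22 24 26 27 28 29 30 34 35 38

Square k = 1,…,20 (k and 41−k give the same square):
1²=1, 2²=4, 3²=9, 4²=16, 5²=25, 6²=36, 7²≡8, 8²≡23, 9²≡40, 10²≡18, 11²≡39, 12²≡21, 13²≡5, 14²≡32, 15²≡20, 16²≡10, 17²≡2, 18²≡37, 19²≡33, 20²≡31 (mod 41).
The residues are {1, 2, 4, 5, 8, 9, 10, 16, 18, 20, 21, 23, 25, 31, 32, 33, 36, 37, 39, 40}; the non-residues are the remaining 20 nonzero classes.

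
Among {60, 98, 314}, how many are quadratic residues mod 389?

0

(60/389) = -1 → non-residue.
(98/389) = -1 → non-residue.
(314/389) = -1 → non-residue.
Total quadratic residues among the 3: 0.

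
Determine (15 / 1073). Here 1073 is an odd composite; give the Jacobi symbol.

Reciprocity: 15 ≡ 3 and 1073 ≡ 1 (mod 4), so (15/1073) = +(1073/15).
Reduce top mod 15: now compute (8/15).
Pull out 2^3: since 15 ≡ 7 (mod 8), (2/15) = +1, so (2/15)^3 = +1.
Reached (1/15) = 1. Collecting the sign flips along the way, the symbol is +1.

1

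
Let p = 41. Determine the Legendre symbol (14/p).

Pull out 2: since 41 ≡ 1 (mod 8), (2/41) = +1.
Reciprocity: 7 ≡ 3 and 41 ≡ 1 (mod 4), so (7/41) = +(41/7).
Reduce top mod 7: now compute (6/7).
Pull out 2: since 7 ≡ 7 (mod 8), (2/7) = +1.
Reciprocity: 3 ≡ 3 and 7 ≡ 3 (mod 4), so (3/7) = −(7/3).
Reduce top mod 3: now compute (1/3).
Reached (1/3) = 1. Collecting the sign flips along the way, the symbol is -1.

-1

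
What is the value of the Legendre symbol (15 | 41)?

Euler's criterion: (15/41) ≡ 15^20 (mod 41).
15^2 ≡ 20 (mod 41)
15^4 ≡ 31 (mod 41)
15^8 ≡ 18 (mod 41)
15^16 ≡ 37 (mod 41)
15^20 = 15^(16+4) ≡ 40 (mod 41).
Result is 40 ≡ −1, so (15/41) = −1.

-1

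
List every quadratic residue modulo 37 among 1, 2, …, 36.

Square k = 1,…,18 (k and 37−k give the same square):
1²=1, 2²=4, 3²=9, 4²=16, 5²=25, 6²=36, 7²≡12, 8²≡27, 9²≡7, 10²≡26, 11²≡10, 12²≡33, 13²≡21, 14²≡11, 15²≡3, 16²≡34, 17²≡30, 18²≡28 (mod 37).
So the quadratic residues mod 37 are {1, 3, 4, 7, 9, 10, 11, 12, 16, 21, 25, 26, 27, 28, 30, 33, 34, 36}.

1, 3, 4, 7, 9, 10, 11, 12, 16, 21, 25, 26, 27, 28, 30, 33, 34, 36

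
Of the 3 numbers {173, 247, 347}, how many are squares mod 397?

1

(173/397) = +1 → QR.
(247/397) = -1 → non-residue.
(347/397) = -1 → non-residue.
Total quadratic residues among the 3: 1.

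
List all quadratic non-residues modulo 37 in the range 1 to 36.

Square k = 1,…,18 (k and 37−k give the same square):
1²=1, 2²=4, 3²=9, 4²=16, 5²=25, 6²=36, 7²≡12, 8²≡27, 9²≡7, 10²≡26, 11²≡10, 12²≡33, 13²≡21, 14²≡11, 15²≡3, 16²≡34, 17²≡30, 18²≡28 (mod 37).
The residues are {1, 3, 4, 7, 9, 10, 11, 12, 16, 21, 25, 26, 27, 28, 30, 33, 34, 36}; the non-residues are the remaining 18 nonzero classes.

2, 5, 6, 8, 13, 14, 15, 17, 18, 19, 20, 22, 23, 24, 29, 31, 32, 35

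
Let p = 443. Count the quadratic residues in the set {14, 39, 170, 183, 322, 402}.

4

(14/443) = +1 → QR.
(39/443) = +1 → QR.
(170/443) = +1 → QR.
(183/443) = +1 → QR.
(322/443) = -1 → non-residue.
(402/443) = -1 → non-residue.
Total quadratic residues among the 6: 4.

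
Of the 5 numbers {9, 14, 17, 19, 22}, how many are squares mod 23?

(9/23) = +1 → QR.
(14/23) = -1 → non-residue.
(17/23) = -1 → non-residue.
(19/23) = -1 → non-residue.
(22/23) = -1 → non-residue.
Total quadratic residues among the 5: 1.

1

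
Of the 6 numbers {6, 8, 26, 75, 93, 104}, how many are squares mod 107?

(6/107) = -1 → non-residue.
(8/107) = -1 → non-residue.
(26/107) = -1 → non-residue.
(75/107) = +1 → QR.
(93/107) = -1 → non-residue.
(104/107) = -1 → non-residue.
Total quadratic residues among the 6: 1.

1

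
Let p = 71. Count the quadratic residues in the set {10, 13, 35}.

1

(10/71) = +1 → QR.
(13/71) = -1 → non-residue.
(35/71) = -1 → non-residue.
Total quadratic residues among the 3: 1.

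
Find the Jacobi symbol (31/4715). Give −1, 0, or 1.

1

Reciprocity: 31 ≡ 3 and 4715 ≡ 3 (mod 4), so (31/4715) = −(4715/31).
Reduce top mod 31: now compute (3/31).
Reciprocity: 3 ≡ 3 and 31 ≡ 3 (mod 4), so (3/31) = −(31/3).
Reduce top mod 3: now compute (1/3).
Reached (1/3) = 1. Collecting the sign flips along the way, the symbol is +1.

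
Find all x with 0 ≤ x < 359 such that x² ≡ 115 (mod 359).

111, 248

Since 359 ≡ 3 (mod 4), a square root of 115 is 115^((359+1)/4) = 115^90 mod 359.
Repeated squaring: 115^2≡301, 115^4≡133, 115^8≡98, 115^16≡270, 115^32≡23, 115^64≡170 (mod 359).
115^90 = 115^(64+16+8+2) ≡ 111 (mod 359).
Check: 111² = 12321 ≡ 115 (mod 359). The two roots are 111 and 248.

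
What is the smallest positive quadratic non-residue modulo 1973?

(2/1973) = −1, so 2 is the smallest positive non-residue mod 1973.

2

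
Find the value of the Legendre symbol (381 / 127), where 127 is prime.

First reduce: 381 ≡ 0 (mod 127).
Top reduces to 0: gcd > 1, so the symbol is 0.

0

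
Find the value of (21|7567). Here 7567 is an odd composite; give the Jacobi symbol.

0

Reciprocity: 21 ≡ 1 and 7567 ≡ 3 (mod 4), so (21/7567) = +(7567/21).
Reduce top mod 21: now compute (7/21).
Reciprocity: 7 ≡ 3 and 21 ≡ 1 (mod 4), so (7/21) = +(21/7).
Reduce top mod 7: now compute (0/7).
Top reduces to 0: gcd > 1, so the symbol is 0.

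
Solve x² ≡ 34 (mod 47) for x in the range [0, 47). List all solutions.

9, 38

Since 47 ≡ 3 (mod 4), a square root of 34 is 34^((47+1)/4) = 34^12 mod 47.
Repeated squaring: 34^2≡28, 34^4≡32, 34^8≡37 (mod 47).
34^12 = 34^(8+4) ≡ 9 (mod 47).
Check: 9² = 81 ≡ 34 (mod 47). The two roots are 9 and 38.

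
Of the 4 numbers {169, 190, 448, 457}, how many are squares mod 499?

3

(169/499) = +1 → QR.
(190/499) = +1 → QR.
(448/499) = -1 → non-residue.
(457/499) = +1 → QR.
Total quadratic residues among the 4: 3.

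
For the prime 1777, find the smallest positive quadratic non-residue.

5

(2/1777) = +1, so 2 is a residue.
(3/1777) = +1, so 3 is a residue.
(4/1777) = +1, so 4 is a residue.
(5/1777) = −1, so 5 is the smallest positive non-residue mod 1777.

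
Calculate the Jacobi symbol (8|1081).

1

Pull out 2^3: since 1081 ≡ 1 (mod 8), (2/1081) = +1, so (2/1081)^3 = +1.
Reached (1/1081) = 1. Collecting the sign flips along the way, the symbol is +1.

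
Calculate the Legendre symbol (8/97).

1

Euler's criterion: (8/97) ≡ 8^48 (mod 97).
8^2 ≡ 64 (mod 97)
8^4 ≡ 22 (mod 97)
8^8 ≡ 96 (mod 97)
8^16 ≡ 1 (mod 97)
8^32 ≡ 1 (mod 97)
8^48 = 8^(32+16) ≡ 1 (mod 97).
Result is 1, so (8/97) = 1.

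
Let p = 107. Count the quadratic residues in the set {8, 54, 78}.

0

(8/107) = -1 → non-residue.
(54/107) = -1 → non-residue.
(78/107) = -1 → non-residue.
Total quadratic residues among the 3: 0.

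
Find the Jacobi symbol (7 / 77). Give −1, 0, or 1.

Reciprocity: 7 ≡ 3 and 77 ≡ 1 (mod 4), so (7/77) = +(77/7).
Reduce top mod 7: now compute (0/7).
Top reduces to 0: gcd > 1, so the symbol is 0.

0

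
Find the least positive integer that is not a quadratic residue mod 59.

2

(2/59) = −1, so 2 is the smallest positive non-residue mod 59.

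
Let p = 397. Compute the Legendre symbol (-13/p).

First reduce: -13 ≡ 384 (mod 397).
Pull out 2^7: since 397 ≡ 5 (mod 8), (2/397) = -1, so (2/397)^7 = -1.
Reciprocity: 3 ≡ 3 and 397 ≡ 1 (mod 4), so (3/397) = +(397/3).
Reduce top mod 3: now compute (1/3).
Reached (1/3) = 1. Collecting the sign flips along the way, the symbol is -1.

-1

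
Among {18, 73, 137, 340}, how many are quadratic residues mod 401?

2

(18/401) = +1 → QR.
(73/401) = +1 → QR.
(137/401) = -1 → non-residue.
(340/401) = -1 → non-residue.
Total quadratic residues among the 4: 2.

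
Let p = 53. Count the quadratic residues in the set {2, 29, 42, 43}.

(2/53) = -1 → non-residue.
(29/53) = +1 → QR.
(42/53) = +1 → QR.
(43/53) = +1 → QR.
Total quadratic residues among the 4: 3.

3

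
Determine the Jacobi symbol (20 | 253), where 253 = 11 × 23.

Pull out 2^2: since 253 ≡ 5 (mod 8), (2/253) = -1, so (2/253)^2 = +1.
Reciprocity: 5 ≡ 1 and 253 ≡ 1 (mod 4), so (5/253) = +(253/5).
Reduce top mod 5: now compute (3/5).
Reciprocity: 3 ≡ 3 and 5 ≡ 1 (mod 4), so (3/5) = +(5/3).
Reduce top mod 3: now compute (2/3).
Pull out 2: since 3 ≡ 3 (mod 8), (2/3) = -1.
Reached (1/3) = 1. Collecting the sign flips along the way, the symbol is -1.

-1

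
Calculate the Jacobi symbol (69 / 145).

Reciprocity: 69 ≡ 1 and 145 ≡ 1 (mod 4), so (69/145) = +(145/69).
Reduce top mod 69: now compute (7/69).
Reciprocity: 7 ≡ 3 and 69 ≡ 1 (mod 4), so (7/69) = +(69/7).
Reduce top mod 7: now compute (6/7).
Pull out 2: since 7 ≡ 7 (mod 8), (2/7) = +1.
Reciprocity: 3 ≡ 3 and 7 ≡ 3 (mod 4), so (3/7) = −(7/3).
Reduce top mod 3: now compute (1/3).
Reached (1/3) = 1. Collecting the sign flips along the way, the symbol is -1.

-1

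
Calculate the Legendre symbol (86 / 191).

1

Pull out 2: since 191 ≡ 7 (mod 8), (2/191) = +1.
Reciprocity: 43 ≡ 3 and 191 ≡ 3 (mod 4), so (43/191) = −(191/43).
Reduce top mod 43: now compute (19/43).
Reciprocity: 19 ≡ 3 and 43 ≡ 3 (mod 4), so (19/43) = −(43/19).
Reduce top mod 19: now compute (5/19).
Reciprocity: 5 ≡ 1 and 19 ≡ 3 (mod 4), so (5/19) = +(19/5).
Reduce top mod 5: now compute (4/5).
Pull out 2^2: since 5 ≡ 5 (mod 8), (2/5) = -1, so (2/5)^2 = +1.
Reached (1/5) = 1. Collecting the sign flips along the way, the symbol is +1.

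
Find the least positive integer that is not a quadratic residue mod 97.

5

(2/97) = +1, so 2 is a residue.
(3/97) = +1, so 3 is a residue.
(4/97) = +1, so 4 is a residue.
(5/97) = −1, so 5 is the smallest positive non-residue mod 97.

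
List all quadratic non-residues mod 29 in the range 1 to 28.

2,3,8,10,11,12,14,15,17,18,19,21,26,27

Square k = 1,…,14 (k and 29−k give the same square):
1²=1, 2²=4, 3²=9, 4²=16, 5²=25, 6²≡7, 7²≡20, 8²≡6, 9²≡23, 10²≡13, 11²≡5, 12²≡28, 13²≡24, 14²≡22 (mod 29).
The residues are {1, 4, 5, 6, 7, 9, 13, 16, 20, 22, 23, 24, 25, 28}; the non-residues are the remaining 14 nonzero classes.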